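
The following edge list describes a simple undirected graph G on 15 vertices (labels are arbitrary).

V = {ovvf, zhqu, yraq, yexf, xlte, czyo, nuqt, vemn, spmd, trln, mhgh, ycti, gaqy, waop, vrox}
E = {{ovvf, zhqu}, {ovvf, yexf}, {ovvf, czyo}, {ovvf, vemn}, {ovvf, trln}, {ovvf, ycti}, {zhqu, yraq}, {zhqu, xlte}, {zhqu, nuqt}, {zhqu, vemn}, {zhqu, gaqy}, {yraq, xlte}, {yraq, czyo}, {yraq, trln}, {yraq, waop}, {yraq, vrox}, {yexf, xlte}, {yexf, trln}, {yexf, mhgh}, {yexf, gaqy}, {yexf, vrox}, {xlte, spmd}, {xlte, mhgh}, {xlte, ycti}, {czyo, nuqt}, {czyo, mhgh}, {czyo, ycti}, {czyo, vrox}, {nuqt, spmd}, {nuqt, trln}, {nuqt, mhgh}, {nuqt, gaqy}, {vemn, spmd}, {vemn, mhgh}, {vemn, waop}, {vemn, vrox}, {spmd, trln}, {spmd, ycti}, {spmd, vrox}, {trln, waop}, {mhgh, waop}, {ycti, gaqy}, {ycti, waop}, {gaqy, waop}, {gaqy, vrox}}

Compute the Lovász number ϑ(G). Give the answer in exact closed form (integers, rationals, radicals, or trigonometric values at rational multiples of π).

5

Vertex ovvf has 6 neighbors: zhqu, yexf, czyo, vemn, trln, ycti.
N(ycti) = {ovvf, xlte, czyo, spmd, gaqy, waop}, |N(ycti)| = 6.
N(vrox) = {yraq, yexf, czyo, vemn, spmd, gaqy}, |N(vrox)| = 6.
Vertex mhgh has 6 neighbors: yexf, xlte, czyo, nuqt, vemn, waop.
6-regular, N=15; Kneser K(6,2) on C(6,2)=15 vertices.
spec(A) ≈ [6.0, 1.0, -3.0] (distinct, 5 d.p.).
Lovász (edge-transitive): ϑ = −15·(-3)/((6)−(-3)) = 5.
≈ 5.000000 (to 6 d.p.).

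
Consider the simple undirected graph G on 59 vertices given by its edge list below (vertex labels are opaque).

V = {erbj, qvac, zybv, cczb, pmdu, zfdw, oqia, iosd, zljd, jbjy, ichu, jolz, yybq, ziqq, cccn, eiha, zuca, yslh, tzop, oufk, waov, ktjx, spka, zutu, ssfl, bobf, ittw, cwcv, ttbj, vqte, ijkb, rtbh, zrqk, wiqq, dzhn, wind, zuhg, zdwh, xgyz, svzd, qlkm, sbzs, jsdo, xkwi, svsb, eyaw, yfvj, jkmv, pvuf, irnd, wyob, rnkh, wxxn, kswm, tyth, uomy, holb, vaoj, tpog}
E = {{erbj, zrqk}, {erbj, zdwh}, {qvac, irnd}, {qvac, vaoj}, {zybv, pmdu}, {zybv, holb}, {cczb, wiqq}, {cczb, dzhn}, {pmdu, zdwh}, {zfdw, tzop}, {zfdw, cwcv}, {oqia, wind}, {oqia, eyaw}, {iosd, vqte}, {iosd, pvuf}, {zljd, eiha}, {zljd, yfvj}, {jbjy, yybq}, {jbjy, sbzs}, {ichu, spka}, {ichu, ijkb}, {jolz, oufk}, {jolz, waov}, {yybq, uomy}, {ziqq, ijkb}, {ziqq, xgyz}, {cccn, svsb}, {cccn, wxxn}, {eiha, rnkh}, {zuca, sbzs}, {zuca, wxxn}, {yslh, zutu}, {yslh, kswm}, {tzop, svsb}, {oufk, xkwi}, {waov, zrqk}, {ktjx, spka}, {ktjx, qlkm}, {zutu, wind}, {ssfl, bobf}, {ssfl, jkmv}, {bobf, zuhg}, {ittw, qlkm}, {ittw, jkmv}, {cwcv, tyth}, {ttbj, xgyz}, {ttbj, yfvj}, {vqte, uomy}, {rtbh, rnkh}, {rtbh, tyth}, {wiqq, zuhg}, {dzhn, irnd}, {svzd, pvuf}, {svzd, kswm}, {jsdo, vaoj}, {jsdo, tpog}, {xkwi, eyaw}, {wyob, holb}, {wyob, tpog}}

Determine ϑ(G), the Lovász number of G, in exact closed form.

Vertex oufk has 2 neighbors: jolz, xkwi.
Vertex cccn has 2 neighbors: svsb, wxxn.
N(zuca) = {sbzs, wxxn}, |N(zuca)| = 2.
N(yslh) = {zutu, kswm}, |N(yslh)| = 2.
G on 59 vertices is 2-regular; connected 2-regular on 59 ⇒ C_{59}.
Distinct eigenvalues (to 6 d.p.): [2.0, 1.98867, 1.954807, 1.898795, 1.82127, 1.723108, 1.605423, 1.469548, 1.317023, 1.149575, 0.969102, 0.777648, 0.577384, 0.370577, 0.159572, -0.053241, -0.265451, -0.474653, -0.678478, -0.874615, -1.060842, -1.235049, -1.395263, -1.539668, -1.666628, -1.774704, -1.862672, -1.929536, -1.974537, -1.997165].
Lovász (edge-transitive): ϑ = −59·(-2*cos(pi/59))/((2)−(-2*cos(pi/59))) = 59*cos(pi/59)/(cos(pi/59) + 1).
ϑ(G) ≈ 29.47908.
Check 29 ≤ 59*cos(pi/59)/(cos(pi/59) + 1) ≤ 30: both strict.

59*cos(pi/59)/(cos(pi/59) + 1)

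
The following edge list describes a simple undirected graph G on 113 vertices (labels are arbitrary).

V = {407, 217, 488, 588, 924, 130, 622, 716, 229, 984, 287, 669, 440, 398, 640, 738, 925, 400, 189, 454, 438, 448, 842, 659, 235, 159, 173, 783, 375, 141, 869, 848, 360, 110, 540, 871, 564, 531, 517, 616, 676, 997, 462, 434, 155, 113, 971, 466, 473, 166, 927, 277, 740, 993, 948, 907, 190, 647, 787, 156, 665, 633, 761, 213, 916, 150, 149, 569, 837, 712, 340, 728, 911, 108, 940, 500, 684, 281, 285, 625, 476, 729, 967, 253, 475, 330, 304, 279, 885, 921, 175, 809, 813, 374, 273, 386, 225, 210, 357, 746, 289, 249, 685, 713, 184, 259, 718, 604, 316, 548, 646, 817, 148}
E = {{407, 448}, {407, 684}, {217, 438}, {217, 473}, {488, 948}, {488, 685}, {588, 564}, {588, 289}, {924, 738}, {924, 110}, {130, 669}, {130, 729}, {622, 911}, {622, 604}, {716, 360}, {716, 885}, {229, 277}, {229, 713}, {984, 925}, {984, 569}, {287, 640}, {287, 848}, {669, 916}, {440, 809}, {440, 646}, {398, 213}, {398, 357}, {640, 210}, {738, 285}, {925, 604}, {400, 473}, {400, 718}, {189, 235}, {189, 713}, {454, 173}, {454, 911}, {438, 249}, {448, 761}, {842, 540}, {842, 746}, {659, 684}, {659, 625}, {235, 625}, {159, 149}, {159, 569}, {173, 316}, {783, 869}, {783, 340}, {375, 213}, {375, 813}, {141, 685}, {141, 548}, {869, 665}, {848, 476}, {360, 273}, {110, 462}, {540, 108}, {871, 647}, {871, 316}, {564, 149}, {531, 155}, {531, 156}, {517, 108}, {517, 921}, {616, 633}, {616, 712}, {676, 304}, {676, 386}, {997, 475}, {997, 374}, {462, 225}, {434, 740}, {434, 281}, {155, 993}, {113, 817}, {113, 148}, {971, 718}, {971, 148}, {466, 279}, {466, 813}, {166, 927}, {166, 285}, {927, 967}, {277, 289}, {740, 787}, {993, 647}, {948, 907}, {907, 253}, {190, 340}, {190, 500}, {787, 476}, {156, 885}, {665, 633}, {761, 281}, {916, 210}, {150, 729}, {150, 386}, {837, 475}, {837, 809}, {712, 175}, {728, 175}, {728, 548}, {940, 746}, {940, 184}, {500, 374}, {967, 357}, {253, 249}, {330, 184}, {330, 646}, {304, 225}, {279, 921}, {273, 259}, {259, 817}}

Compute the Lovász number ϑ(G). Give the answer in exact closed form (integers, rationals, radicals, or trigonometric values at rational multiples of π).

N(761) = {448, 281}, |N(761)| = 2.
deg(809) = 2; N(809) = {440, 837}.
N(210) = {640, 916}, |N(210)| = 2.
Vertex 712 has 2 neighbors: 616, 175.
Regular of degree 2 on 113 vertices: this is C_{113}, the 113-cycle.
A has 57 distinct eigenvalues ≈ [2.0, 1.996909, 1.987646, 1.972239, 1.950736, 1.923203, 1.889726, 1.850408, 1.80537, 1.754752, 1.69871, 1.637418, 1.571064, 1.499854, 1.424009, 1.343762, 1.259361, 1.171068, 1.079155, 0.983906, 0.885616, 0.784589, 0.681137, 0.575579, 0.468242, 0.359458, 0.249563, 0.138897, 0.027801, -0.083381, -0.194305, -0.304628, -0.41401, -0.522112, -0.628601, -0.733146, -0.835425, -0.935122, -1.031929, -1.125546, -1.215684, -1.302064, -1.38442, -1.462497, -1.536053, -1.604861, -1.668709, -1.727399, -1.780749, -1.828596, -1.87079, -1.907202, -1.937718, -1.962246, -1.980708, -1.993048, -1.999227].
Lovász: ϑ = −113(-2*cos(pi/113))/(2+-(-1)*2*cos(pi/113)) = 113*cos(pi/113)/(cos(pi/113) + 1).
ϑ(G) ≈ 56.48908.
56 ≤ 113*cos(pi/113)/(cos(pi/113) + 1) ≤ 57: both strict.

113*cos(pi/113)/(cos(pi/113) + 1)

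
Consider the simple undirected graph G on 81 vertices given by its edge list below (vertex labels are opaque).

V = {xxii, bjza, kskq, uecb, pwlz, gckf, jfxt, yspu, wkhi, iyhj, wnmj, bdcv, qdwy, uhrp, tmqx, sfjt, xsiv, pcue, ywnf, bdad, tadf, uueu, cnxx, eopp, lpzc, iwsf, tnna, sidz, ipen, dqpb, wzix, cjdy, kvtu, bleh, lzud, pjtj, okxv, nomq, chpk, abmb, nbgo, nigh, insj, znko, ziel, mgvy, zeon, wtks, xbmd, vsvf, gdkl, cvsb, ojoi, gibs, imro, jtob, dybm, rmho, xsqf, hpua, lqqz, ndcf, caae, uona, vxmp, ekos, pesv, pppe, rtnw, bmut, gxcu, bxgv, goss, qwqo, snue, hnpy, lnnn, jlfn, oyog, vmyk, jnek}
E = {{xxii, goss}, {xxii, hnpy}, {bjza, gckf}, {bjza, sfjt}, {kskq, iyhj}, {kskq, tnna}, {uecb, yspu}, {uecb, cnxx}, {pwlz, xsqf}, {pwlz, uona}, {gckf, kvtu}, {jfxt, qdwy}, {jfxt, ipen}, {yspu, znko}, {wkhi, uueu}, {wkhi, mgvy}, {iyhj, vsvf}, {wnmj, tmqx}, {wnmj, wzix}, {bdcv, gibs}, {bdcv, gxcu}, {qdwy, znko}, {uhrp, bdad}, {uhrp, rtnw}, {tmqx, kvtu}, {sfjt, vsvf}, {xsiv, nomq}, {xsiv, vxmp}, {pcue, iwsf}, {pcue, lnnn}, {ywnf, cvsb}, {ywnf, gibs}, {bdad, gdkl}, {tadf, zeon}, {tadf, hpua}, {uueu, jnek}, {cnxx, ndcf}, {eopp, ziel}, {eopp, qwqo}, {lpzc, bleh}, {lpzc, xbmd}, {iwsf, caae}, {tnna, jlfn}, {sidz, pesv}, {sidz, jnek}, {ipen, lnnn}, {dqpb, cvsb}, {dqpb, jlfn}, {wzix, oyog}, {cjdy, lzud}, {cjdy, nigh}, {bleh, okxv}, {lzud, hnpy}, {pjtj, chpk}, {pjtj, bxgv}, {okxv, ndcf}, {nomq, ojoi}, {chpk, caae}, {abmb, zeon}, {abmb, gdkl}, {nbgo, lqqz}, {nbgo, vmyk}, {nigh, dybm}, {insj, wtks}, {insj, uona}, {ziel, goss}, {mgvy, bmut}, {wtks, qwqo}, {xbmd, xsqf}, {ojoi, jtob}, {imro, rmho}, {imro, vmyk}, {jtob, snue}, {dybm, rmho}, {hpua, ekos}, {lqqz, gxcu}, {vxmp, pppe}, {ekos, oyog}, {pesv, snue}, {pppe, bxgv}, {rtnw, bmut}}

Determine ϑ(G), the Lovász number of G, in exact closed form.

deg(lzud) = 2; N(lzud) = {cjdy, hnpy}.
Vertex gckf has 2 neighbors: bjza, kvtu.
Vertex bdad has 2 neighbors: uhrp, gdkl.
N(rmho) = {imro, dybm}, |N(rmho)| = 2.
G on 81 vertices is 2-regular; the odd cycle C_{81}.
The 41 distinct eigenvalues: [2.0, 1.99399, 1.97598, 1.94609, 1.9045, 1.85145, 1.78727, 1.71233, 1.6271, 1.53209, 1.42786, 1.31504, 1.19432, 1.06641, 0.93209, 0.79216, 0.64747, 0.49888, 0.3473, 0.19362, 0.03878, -0.11629, -0.27066, -0.42341, -0.57361, -0.72036, -0.86277, -1.0, -1.13121, -1.25562, -1.37248, -1.48109, -1.58079, -1.67098, -1.75112, -1.82073, -1.87939, -1.92674, -1.96251, -1.98648, -1.9985].
λ_max=2, λ_min=-2*cos(pi/81); ϑ = −81·λ_min/(λ_max−λ_min) = 81*cos(pi/81)/(cos(pi/81) + 1).
≈ 40.484765 (to 6 d.p.).
Lovász sandwich 40 ≤ 81*cos(pi/81)/(cos(pi/81) + 1) ≤ 41: both strict.

81*cos(pi/81)/(cos(pi/81) + 1)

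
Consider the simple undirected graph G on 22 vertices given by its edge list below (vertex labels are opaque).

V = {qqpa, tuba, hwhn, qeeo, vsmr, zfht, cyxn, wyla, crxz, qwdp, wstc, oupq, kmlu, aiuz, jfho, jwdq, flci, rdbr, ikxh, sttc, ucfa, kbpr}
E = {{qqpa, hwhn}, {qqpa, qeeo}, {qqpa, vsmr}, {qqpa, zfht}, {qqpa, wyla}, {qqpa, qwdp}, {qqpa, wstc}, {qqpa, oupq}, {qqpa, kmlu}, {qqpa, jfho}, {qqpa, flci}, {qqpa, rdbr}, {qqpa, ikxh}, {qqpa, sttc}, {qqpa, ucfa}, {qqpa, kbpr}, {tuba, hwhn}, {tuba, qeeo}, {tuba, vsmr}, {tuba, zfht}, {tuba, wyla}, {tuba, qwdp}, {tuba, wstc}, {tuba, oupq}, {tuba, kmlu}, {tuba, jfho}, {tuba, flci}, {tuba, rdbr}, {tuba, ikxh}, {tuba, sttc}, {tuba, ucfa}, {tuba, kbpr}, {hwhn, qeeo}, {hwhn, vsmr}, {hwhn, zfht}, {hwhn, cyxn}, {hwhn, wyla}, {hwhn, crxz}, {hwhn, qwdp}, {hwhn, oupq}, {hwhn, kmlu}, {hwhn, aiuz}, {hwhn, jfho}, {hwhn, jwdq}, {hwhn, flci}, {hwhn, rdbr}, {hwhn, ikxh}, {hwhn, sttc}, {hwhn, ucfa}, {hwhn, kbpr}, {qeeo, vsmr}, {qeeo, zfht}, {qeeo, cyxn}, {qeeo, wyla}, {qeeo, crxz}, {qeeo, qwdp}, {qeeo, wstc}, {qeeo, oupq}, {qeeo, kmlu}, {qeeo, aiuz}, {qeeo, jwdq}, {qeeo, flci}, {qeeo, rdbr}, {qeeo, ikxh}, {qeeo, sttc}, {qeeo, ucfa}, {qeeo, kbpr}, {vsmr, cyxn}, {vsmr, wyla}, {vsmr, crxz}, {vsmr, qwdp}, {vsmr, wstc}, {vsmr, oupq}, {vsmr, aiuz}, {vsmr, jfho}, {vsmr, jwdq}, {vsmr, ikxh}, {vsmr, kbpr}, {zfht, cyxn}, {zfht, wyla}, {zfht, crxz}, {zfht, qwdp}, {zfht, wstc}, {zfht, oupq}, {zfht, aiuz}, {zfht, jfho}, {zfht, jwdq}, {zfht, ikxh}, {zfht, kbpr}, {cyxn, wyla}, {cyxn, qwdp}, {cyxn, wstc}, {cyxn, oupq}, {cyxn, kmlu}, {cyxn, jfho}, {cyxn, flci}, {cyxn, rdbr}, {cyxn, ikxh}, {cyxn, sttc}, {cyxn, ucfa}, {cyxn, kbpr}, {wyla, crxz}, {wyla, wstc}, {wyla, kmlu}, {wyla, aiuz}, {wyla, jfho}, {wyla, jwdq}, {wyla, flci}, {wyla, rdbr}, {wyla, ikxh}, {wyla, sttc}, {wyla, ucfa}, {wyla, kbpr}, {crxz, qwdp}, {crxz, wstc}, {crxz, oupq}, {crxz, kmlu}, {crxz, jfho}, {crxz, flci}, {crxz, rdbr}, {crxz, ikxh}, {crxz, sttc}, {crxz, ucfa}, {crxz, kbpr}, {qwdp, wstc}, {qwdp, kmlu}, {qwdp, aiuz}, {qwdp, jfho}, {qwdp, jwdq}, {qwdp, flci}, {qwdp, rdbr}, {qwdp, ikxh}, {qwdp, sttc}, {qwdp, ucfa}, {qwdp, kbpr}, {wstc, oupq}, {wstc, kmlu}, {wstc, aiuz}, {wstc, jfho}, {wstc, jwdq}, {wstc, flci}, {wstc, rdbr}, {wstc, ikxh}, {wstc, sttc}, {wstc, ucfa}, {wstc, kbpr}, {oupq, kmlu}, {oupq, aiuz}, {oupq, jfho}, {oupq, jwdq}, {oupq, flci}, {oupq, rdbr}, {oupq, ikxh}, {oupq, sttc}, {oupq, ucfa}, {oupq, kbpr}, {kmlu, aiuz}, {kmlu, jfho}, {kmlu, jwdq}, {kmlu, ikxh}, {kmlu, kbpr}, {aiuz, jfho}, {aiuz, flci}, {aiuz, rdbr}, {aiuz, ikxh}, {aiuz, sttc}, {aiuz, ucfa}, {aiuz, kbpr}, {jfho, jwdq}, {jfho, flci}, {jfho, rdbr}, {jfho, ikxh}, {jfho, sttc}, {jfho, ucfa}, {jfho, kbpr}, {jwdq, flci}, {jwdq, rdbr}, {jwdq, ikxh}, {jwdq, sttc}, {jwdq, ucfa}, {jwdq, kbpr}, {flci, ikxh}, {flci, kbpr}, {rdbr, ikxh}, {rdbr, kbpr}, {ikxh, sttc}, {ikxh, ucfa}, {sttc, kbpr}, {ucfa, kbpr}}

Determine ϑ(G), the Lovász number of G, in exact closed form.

Vertex tuba has 16 neighbors: hwhn, qeeo, vsmr, zfht, wyla, qwdp, wstc, oupq, kmlu, jfho, flci, rdbr, ikxh, sttc, ucfa, kbpr.
Vertex jwdq has 16 neighbors: hwhn, qeeo, vsmr, zfht, wyla, qwdp, wstc, oupq, kmlu, jfho, flci, rdbr, ikxh, sttc, ucfa, kbpr.
deg(vsmr) = 15; N(vsmr) = {qqpa, tuba, hwhn, qeeo, cyxn, wyla, crxz, qwdp, wstc, oupq, aiuz, jfho, jwdq, ikxh, kbpr}.
N(rdbr) = {qqpa, tuba, hwhn, qeeo, cyxn, wyla, crxz, qwdp, wstc, oupq, aiuz, jfho, jwdq, ikxh, kbpr}, |N(rdbr)| = 15.
G = K_{7,6,3,2,2,2}: α = 7 = χ(Ḡ), so ϑ = 7.
Numerically 7.00000.
Lovász sandwich 7 ≤ 7 ≤ 7: collapsed.

7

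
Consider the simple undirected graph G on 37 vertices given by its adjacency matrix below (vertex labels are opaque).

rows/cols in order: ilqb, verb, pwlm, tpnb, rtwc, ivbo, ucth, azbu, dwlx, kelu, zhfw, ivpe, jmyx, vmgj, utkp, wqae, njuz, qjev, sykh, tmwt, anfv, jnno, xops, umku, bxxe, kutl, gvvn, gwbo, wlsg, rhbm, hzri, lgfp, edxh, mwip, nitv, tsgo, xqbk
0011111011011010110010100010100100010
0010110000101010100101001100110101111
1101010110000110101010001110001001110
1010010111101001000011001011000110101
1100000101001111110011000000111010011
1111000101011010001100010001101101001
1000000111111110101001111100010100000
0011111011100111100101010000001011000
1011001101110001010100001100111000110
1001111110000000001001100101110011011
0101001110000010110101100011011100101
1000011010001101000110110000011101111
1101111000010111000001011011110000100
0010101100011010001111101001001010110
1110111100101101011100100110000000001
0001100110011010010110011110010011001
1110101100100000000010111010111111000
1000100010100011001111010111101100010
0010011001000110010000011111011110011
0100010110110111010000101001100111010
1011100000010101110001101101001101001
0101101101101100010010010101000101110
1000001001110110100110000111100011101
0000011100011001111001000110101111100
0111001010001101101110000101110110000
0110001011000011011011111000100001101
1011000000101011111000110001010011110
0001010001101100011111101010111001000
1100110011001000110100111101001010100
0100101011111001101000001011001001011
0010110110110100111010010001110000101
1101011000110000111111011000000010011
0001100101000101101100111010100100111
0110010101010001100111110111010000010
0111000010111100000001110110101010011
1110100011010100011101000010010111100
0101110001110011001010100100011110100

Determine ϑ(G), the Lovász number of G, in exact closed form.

sqrt(37)

Vertex lgfp has 18 neighbors: ilqb, verb, tpnb, ivbo, ucth, zhfw, ivpe, njuz, qjev, sykh, tmwt, anfv, jnno, umku, bxxe, edxh, tsgo, xqbk.
N(qjev) = {ilqb, rtwc, dwlx, zhfw, utkp, wqae, sykh, tmwt, anfv, jnno, umku, kutl, gvvn, gwbo, wlsg, hzri, lgfp, tsgo}, |N(qjev)| = 18.
Vertex rtwc has 18 neighbors: ilqb, verb, azbu, kelu, jmyx, vmgj, utkp, wqae, njuz, qjev, anfv, jnno, wlsg, rhbm, hzri, edxh, tsgo, xqbk.
N(zhfw) = {verb, tpnb, ucth, azbu, dwlx, utkp, njuz, qjev, tmwt, jnno, xops, gvvn, gwbo, rhbm, hzri, lgfp, nitv, xqbk}, |N(zhfw)| = 18.
18-regular, N=37; strongly regular (37,18,8,9).
Distinct eigenvalues (to 5 d.p.): [18.0, 2.54138, -3.54138].
Lovász: ϑ = −37(-sqrt(37)/2 - 1/2)/(18+-(-sqrt(37)/2 - 1/2)) = sqrt(37).
= 6.08276… (decimal).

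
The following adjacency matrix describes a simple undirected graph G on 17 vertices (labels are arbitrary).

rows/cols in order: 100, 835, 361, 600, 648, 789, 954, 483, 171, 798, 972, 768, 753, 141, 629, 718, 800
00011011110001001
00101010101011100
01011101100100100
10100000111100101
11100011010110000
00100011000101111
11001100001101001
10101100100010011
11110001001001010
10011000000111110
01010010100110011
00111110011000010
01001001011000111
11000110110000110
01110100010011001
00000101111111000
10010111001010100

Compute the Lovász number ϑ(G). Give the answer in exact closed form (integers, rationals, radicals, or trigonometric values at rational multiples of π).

deg(800) = 8; N(800) = {100, 600, 789, 954, 483, 972, 753, 629}.
N(629) = {835, 361, 600, 789, 798, 753, 141, 800}, |N(629)| = 8.
Vertex 600 has 8 neighbors: 100, 361, 171, 798, 972, 768, 629, 800.
N(100) = {600, 648, 954, 483, 171, 798, 141, 800}, |N(100)| = 8.
Regular of degree 8 on 17 vertices: strongly regular (17,8,3,4).
A has 3 distinct eigenvalues ≈ [8.0, 1.561553, -2.561553].
With N=17: ϑ(G) = 17·(-(-sqrt(17)/2 - 1/2))/(8−(-sqrt(17)/2 - 1/2)) = sqrt(17).
ϑ(G) ≈ 4.1231056.

sqrt(17)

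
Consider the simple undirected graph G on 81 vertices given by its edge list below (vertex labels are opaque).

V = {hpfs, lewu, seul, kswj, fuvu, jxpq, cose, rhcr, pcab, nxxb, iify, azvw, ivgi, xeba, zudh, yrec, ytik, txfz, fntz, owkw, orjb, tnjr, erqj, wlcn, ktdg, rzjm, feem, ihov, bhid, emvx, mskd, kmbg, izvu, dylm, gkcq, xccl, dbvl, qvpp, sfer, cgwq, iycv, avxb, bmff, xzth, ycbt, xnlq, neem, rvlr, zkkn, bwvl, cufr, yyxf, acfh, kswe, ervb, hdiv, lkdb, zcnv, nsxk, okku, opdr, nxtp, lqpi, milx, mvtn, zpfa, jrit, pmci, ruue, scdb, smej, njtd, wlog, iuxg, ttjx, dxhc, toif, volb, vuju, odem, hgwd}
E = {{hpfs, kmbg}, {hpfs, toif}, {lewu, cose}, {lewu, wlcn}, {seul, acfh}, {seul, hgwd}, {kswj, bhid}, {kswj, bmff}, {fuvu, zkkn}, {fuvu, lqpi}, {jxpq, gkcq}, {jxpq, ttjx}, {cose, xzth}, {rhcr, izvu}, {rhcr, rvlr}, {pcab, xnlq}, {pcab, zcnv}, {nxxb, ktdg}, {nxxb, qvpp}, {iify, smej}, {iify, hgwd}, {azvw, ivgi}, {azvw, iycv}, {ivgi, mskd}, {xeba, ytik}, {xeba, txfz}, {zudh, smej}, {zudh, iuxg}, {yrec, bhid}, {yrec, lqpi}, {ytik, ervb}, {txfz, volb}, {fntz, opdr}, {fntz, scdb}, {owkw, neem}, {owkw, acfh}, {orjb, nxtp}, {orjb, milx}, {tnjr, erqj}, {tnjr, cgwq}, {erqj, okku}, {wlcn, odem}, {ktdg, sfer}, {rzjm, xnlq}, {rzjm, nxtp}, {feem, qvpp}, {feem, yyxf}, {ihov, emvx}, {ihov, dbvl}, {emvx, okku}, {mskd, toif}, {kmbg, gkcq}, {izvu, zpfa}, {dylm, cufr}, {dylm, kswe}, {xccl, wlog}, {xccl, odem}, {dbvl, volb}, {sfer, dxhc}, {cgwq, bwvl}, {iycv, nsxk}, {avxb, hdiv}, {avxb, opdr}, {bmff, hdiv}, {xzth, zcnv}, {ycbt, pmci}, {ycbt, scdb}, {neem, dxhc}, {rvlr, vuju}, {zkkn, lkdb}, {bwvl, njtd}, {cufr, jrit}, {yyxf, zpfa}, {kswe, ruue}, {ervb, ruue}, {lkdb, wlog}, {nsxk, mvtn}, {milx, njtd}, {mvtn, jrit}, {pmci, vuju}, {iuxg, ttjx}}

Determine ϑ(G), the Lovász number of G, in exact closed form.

Vertex ihov has 2 neighbors: emvx, dbvl.
Vertex volb has 2 neighbors: txfz, dbvl.
N(iuxg) = {zudh, ttjx}, |N(iuxg)| = 2.
Vertex lkdb has 2 neighbors: zkkn, wlog.
deg(v) = 2 for all v (|V|=81); connected 2-regular on 81 ⇒ C_{81}.
spec(A) ≈ [2.0, 1.994, 1.976, 1.946, 1.904, 1.851, 1.787, 1.712, 1.627, 1.532, 1.428, 1.315, 1.194, 1.066, 0.932, 0.792, 0.647, 0.499, 0.347, 0.194, 0.039, -0.116, -0.271, -0.423, -0.574, -0.72, -0.863, -1.0, -1.131, -1.256, -1.372, -1.481, -1.581, -1.671, -1.751, -1.821, -1.879, -1.927, -1.963, -1.986, -1.998] (distinct, 3 d.p.).
λ_max=2, λ_min=-2*cos(pi/81); ϑ = −81·λ_min/(λ_max−λ_min) = 81*cos(pi/81)/(cos(pi/81) + 1).
= 40.48477… (decimal).
40 ≤ 81*cos(pi/81)/(cos(pi/81) + 1) ≤ 41: both strict.

81*cos(pi/81)/(cos(pi/81) + 1)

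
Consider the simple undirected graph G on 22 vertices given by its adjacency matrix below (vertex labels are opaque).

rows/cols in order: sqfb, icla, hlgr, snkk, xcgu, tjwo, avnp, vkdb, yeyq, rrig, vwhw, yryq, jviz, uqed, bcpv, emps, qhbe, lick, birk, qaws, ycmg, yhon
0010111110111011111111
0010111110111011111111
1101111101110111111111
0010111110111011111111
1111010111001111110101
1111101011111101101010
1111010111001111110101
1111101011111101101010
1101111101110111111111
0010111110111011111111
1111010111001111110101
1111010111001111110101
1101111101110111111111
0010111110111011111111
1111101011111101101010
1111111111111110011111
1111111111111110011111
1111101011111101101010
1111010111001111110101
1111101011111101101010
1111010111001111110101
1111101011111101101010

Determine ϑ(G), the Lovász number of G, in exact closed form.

6

Vertex lick has 16 neighbors: sqfb, icla, hlgr, snkk, xcgu, avnp, yeyq, rrig, vwhw, yryq, jviz, uqed, emps, qhbe, birk, ycmg.
Vertex vkdb has 16 neighbors: sqfb, icla, hlgr, snkk, xcgu, avnp, yeyq, rrig, vwhw, yryq, jviz, uqed, emps, qhbe, birk, ycmg.
N(avnp) = {sqfb, icla, hlgr, snkk, tjwo, vkdb, yeyq, rrig, jviz, uqed, bcpv, emps, qhbe, lick, qaws, yhon}, |N(avnp)| = 16.
deg(xcgu) = 16; N(xcgu) = {sqfb, icla, hlgr, snkk, tjwo, vkdb, yeyq, rrig, jviz, uqed, bcpv, emps, qhbe, lick, qaws, yhon}.
Complete 5-partite, parts [6, 6, 5, 3, 2]: perfect, ϑ = α = 6.
≈ 6.00000000 (to 8 d.p.).
Check 6 ≤ 6 ≤ 6: collapsed.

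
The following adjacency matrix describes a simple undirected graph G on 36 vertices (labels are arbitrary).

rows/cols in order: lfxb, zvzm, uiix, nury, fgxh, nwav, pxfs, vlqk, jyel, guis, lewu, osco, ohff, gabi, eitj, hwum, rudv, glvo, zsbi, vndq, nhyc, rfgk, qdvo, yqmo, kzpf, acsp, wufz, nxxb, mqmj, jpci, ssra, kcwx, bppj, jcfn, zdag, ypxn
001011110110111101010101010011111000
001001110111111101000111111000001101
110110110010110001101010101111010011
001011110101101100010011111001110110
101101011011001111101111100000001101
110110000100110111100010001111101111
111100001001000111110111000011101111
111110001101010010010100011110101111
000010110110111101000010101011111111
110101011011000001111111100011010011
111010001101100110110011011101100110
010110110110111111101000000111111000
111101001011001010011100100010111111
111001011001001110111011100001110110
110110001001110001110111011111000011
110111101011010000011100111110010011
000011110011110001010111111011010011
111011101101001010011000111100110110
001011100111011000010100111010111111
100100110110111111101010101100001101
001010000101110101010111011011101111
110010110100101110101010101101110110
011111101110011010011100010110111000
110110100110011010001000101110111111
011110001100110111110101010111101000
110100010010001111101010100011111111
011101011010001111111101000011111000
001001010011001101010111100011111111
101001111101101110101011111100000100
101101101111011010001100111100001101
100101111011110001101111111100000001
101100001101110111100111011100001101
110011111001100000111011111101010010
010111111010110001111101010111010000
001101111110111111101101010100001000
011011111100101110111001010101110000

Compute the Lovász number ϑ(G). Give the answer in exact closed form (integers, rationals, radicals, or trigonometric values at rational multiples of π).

Vertex hwum has 21 neighbors: lfxb, zvzm, nury, fgxh, nwav, pxfs, jyel, lewu, osco, gabi, vndq, nhyc, rfgk, kzpf, acsp, wufz, nxxb, mqmj, kcwx, zdag, ypxn.
Vertex bppj has 21 neighbors: lfxb, zvzm, fgxh, nwav, pxfs, vlqk, jyel, osco, ohff, zsbi, vndq, nhyc, qdvo, yqmo, kzpf, acsp, wufz, nxxb, jpci, kcwx, zdag.
deg(nhyc) = 21; N(nhyc) = {uiix, fgxh, guis, osco, ohff, gabi, hwum, glvo, vndq, rfgk, qdvo, yqmo, acsp, wufz, mqmj, jpci, ssra, bppj, jcfn, zdag, ypxn}.
N(jpci) = {lfxb, uiix, nury, nwav, pxfs, jyel, guis, lewu, osco, gabi, eitj, rudv, nhyc, rfgk, kzpf, acsp, wufz, nxxb, bppj, jcfn, ypxn}, |N(jpci)| = 21.
G on 36 vertices is 21-regular; this is K(9,2), the Kneser graph.
The 3 distinct eigenvalues: [21.0, 1.0, -6.0].
−36·(-6) / ((21)−(-6)) = 8 = ϑ(G).
≈ 8.0000000 (to 7 d.p.).

8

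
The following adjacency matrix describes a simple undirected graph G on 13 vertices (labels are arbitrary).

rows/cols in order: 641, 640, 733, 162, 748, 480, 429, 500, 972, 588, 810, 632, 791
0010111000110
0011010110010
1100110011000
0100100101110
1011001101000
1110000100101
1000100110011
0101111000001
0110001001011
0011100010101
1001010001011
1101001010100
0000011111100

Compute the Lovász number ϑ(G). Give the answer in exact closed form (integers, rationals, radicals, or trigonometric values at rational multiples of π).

N(162) = {640, 748, 500, 588, 810, 632}, |N(162)| = 6.
deg(480) = 6; N(480) = {641, 640, 733, 500, 810, 791}.
Vertex 429 has 6 neighbors: 641, 748, 500, 972, 632, 791.
Vertex 632 has 6 neighbors: 641, 640, 162, 429, 972, 810.
G on 13 vertices is 6-regular; SR(13,6,2,3) — a Paley graph.
A has 3 distinct eigenvalues ≈ [6.0, 1.302776, -2.302776].
Lovász (edge-transitive): ϑ = −13·(-sqrt(13)/2 - 1/2)/((6)−(-sqrt(13)/2 - 1/2)) = sqrt(13).
= 3.6055513… (decimal).

sqrt(13)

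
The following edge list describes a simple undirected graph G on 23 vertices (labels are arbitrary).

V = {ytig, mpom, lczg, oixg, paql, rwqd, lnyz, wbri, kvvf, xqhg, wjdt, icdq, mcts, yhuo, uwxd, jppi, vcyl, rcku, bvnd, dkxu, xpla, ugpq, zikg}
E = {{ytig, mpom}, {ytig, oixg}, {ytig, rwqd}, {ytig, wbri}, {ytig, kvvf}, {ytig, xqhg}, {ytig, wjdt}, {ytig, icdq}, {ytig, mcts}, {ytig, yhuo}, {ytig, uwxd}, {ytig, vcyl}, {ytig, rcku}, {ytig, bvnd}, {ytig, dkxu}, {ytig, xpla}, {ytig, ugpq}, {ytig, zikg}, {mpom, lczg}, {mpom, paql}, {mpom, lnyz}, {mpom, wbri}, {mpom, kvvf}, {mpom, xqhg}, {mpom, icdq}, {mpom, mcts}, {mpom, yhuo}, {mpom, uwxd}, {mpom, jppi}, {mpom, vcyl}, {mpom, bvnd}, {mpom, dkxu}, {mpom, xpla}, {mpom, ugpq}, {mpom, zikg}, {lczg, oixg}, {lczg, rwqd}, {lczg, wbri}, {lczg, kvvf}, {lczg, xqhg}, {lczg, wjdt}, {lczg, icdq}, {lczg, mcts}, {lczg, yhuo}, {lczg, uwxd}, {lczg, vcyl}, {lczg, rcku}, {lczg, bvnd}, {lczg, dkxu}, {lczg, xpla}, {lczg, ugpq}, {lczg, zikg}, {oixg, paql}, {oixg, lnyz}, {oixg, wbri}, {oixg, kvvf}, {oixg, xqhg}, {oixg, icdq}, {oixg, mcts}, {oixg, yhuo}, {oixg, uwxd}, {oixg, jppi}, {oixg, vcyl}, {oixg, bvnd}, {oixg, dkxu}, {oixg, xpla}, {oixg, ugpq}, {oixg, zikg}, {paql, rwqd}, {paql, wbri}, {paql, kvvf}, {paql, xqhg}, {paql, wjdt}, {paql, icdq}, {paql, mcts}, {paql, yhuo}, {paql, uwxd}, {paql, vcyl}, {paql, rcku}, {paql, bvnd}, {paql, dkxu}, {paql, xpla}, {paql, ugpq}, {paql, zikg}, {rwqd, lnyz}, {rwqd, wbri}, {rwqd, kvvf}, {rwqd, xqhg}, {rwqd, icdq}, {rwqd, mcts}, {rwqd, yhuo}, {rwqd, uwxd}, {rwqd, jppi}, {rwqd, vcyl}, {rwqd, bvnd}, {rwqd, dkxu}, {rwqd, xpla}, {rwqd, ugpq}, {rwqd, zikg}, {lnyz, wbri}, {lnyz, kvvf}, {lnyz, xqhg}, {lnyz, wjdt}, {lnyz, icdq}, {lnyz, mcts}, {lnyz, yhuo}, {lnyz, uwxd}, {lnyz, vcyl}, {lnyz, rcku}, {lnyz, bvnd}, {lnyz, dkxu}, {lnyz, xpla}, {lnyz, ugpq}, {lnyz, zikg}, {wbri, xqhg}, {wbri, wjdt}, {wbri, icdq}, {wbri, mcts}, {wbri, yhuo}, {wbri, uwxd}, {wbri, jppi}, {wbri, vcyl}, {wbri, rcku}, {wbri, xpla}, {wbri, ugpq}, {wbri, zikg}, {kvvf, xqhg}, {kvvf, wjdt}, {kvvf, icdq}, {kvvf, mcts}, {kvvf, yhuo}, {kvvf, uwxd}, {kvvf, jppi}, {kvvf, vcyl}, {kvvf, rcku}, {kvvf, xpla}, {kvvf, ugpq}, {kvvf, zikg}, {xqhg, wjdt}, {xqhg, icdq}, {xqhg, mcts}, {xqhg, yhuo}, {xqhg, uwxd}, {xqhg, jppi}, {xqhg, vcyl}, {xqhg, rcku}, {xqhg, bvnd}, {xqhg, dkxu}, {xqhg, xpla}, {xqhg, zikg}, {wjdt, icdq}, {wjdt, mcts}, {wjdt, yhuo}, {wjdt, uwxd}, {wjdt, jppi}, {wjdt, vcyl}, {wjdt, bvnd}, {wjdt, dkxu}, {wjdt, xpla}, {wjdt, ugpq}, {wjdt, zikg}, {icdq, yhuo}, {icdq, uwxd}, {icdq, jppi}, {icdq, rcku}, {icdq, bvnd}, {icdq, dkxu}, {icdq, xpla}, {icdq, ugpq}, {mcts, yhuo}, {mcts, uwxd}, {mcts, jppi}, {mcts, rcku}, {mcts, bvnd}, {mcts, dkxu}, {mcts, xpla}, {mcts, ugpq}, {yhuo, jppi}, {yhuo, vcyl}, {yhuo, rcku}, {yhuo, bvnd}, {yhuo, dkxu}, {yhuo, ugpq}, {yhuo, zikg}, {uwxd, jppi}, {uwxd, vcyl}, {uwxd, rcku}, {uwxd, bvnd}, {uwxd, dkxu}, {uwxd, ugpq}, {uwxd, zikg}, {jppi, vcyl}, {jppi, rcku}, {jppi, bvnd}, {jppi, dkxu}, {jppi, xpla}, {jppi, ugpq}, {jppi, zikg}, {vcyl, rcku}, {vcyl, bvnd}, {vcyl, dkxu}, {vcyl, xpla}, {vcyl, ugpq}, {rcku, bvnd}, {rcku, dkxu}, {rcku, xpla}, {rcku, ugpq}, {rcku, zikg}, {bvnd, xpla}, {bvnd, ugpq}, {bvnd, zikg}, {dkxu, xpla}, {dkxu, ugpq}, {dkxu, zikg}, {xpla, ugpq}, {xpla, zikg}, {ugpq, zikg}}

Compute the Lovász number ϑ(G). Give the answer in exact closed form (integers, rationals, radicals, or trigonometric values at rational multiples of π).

5

Vertex lnyz has 18 neighbors: mpom, oixg, rwqd, wbri, kvvf, xqhg, wjdt, icdq, mcts, yhuo, uwxd, vcyl, rcku, bvnd, dkxu, xpla, ugpq, zikg.
Vertex oixg has 18 neighbors: ytig, lczg, paql, lnyz, wbri, kvvf, xqhg, icdq, mcts, yhuo, uwxd, jppi, vcyl, bvnd, dkxu, xpla, ugpq, zikg.
deg(mpom) = 18; N(mpom) = {ytig, lczg, paql, lnyz, wbri, kvvf, xqhg, icdq, mcts, yhuo, uwxd, jppi, vcyl, bvnd, dkxu, xpla, ugpq, zikg}.
N(yhuo) = {ytig, mpom, lczg, oixg, paql, rwqd, lnyz, wbri, kvvf, xqhg, wjdt, icdq, mcts, jppi, vcyl, rcku, bvnd, dkxu, ugpq, zikg}, |N(yhuo)| = 20.
G = K_{5,5,4,4,3,2}: α = 5 = χ(Ḡ), so ϑ = 5.
Numerically 5.000000.
Sandwich: α(G)=5 ≤ ϑ(G)=5 ≤ χ(Ḡ)=5 (collapsed).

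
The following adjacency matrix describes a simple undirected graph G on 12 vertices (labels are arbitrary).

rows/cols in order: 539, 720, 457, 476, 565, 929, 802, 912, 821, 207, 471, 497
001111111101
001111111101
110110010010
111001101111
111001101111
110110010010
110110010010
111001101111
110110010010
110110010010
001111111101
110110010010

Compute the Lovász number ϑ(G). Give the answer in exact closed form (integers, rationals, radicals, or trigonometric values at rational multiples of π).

N(207) = {539, 720, 476, 565, 912, 471}, |N(207)| = 6.
Vertex 565 has 9 neighbors: 539, 720, 457, 929, 802, 821, 207, 471, 497.
Vertex 539 has 9 neighbors: 457, 476, 565, 929, 802, 912, 821, 207, 497.
N(497) = {539, 720, 476, 565, 912, 471}, |N(497)| = 6.
K_{6,3,3} (perfect); ϑ(G) = α(G) = max{6,3,3} = 6.
Numerically 6.000000000.
6 ≤ 6 ≤ 6: collapsed.

6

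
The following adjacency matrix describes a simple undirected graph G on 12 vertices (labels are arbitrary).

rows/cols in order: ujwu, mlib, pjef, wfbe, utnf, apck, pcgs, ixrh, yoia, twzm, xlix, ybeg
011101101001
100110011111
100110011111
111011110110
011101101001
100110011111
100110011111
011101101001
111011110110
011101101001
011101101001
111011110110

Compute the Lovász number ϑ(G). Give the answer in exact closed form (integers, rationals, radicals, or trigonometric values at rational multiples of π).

N(xlix) = {mlib, pjef, wfbe, apck, pcgs, yoia, ybeg}, |N(xlix)| = 7.
Vertex ybeg has 9 neighbors: ujwu, mlib, pjef, utnf, apck, pcgs, ixrh, twzm, xlix.
N(yoia) = {ujwu, mlib, pjef, utnf, apck, pcgs, ixrh, twzm, xlix}, |N(yoia)| = 9.
N(wfbe) = {ujwu, mlib, pjef, utnf, apck, pcgs, ixrh, twzm, xlix}, |N(wfbe)| = 9.
G = K_{5,4,3}: α = 5 = χ(Ḡ), so ϑ = 5.
= 5.00000000… (decimal).
Check 5 ≤ 5 ≤ 5: collapsed.

5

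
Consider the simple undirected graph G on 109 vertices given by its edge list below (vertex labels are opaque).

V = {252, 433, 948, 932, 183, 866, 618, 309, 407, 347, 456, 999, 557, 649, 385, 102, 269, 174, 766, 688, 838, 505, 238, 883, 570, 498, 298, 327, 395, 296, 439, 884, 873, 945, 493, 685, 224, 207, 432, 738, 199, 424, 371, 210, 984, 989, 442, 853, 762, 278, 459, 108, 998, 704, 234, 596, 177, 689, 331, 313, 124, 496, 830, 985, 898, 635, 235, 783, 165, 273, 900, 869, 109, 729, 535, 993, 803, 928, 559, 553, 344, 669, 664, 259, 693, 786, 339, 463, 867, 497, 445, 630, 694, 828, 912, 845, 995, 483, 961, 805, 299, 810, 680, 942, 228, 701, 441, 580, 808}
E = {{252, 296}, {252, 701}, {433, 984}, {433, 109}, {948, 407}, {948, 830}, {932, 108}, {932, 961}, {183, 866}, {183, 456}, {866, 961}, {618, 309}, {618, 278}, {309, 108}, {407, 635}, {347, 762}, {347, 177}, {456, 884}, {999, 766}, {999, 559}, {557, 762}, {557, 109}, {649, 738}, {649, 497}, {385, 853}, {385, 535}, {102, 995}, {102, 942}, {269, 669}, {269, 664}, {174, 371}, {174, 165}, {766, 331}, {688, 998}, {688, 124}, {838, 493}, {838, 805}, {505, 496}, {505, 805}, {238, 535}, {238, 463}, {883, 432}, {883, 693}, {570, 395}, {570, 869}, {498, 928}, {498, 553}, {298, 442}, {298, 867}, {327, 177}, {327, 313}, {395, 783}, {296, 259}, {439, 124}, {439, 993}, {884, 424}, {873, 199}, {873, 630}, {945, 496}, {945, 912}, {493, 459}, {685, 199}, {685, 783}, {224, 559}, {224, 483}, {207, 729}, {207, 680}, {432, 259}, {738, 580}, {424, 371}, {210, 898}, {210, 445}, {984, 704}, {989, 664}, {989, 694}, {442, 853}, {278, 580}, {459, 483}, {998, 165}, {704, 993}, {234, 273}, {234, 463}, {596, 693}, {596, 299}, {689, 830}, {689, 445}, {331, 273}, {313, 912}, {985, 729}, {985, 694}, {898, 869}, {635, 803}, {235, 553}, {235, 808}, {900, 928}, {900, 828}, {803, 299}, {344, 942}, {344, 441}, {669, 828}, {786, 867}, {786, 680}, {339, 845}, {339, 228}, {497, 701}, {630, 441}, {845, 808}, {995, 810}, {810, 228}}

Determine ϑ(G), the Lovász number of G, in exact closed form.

Vertex 109 has 2 neighbors: 433, 557.
Vertex 174 has 2 neighbors: 371, 165.
Vertex 493 has 2 neighbors: 838, 459.
N(680) = {207, 786}, |N(680)| = 2.
109-vertex 2-regular graph: the odd cycle C_{109}.
Distinct eigenvalues (to 3 d.p.): [2.0, 1.997, 1.987, 1.97, 1.947, 1.918, 1.882, 1.839, 1.791, 1.737, 1.677, 1.611, 1.54, 1.464, 1.383, 1.298, 1.208, 1.114, 1.017, 0.916, 0.812, 0.705, 0.596, 0.485, 0.372, 0.259, 0.144, 0.029, -0.086, -0.201, -0.316, -0.429, -0.541, -0.651, -0.759, -0.864, -0.967, -1.066, -1.162, -1.253, -1.341, -1.424, -1.503, -1.576, -1.645, -1.708, -1.765, -1.816, -1.861, -1.9, -1.933, -1.959, -1.979, -1.993, -1.999].
λ_max=2, λ_min=-2*cos(pi/109); ϑ = −109·λ_min/(λ_max−λ_min) = 109*cos(pi/109)/(cos(pi/109) + 1).
Numerically 54.4887.
α=54, χ(Ḡ)=55; ϑ=109*cos(pi/109)/(cos(pi/109) + 1) lies between (both strict).

109*cos(pi/109)/(cos(pi/109) + 1)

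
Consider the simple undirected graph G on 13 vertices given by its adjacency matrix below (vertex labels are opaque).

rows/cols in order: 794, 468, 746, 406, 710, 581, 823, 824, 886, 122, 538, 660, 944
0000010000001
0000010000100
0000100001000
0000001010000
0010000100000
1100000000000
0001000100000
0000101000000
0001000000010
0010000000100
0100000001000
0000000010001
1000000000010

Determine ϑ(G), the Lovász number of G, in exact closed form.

N(538) = {468, 122}, |N(538)| = 2.
Vertex 710 has 2 neighbors: 746, 824.
deg(660) = 2; N(660) = {886, 944}.
Vertex 886 has 2 neighbors: 406, 660.
deg(v) = 2 for all v (|V|=13); a single 13-cycle (edge-transitive).
A has 7 distinct eigenvalues ≈ [2.0, 1.7709, 1.1361, 0.2411, -0.7092, -1.497, -1.9419].
With N=13: ϑ(G) = 13·(-(-1)*2*cos(pi/13))/(2−(-2*cos(pi/13))) = 13*cos(pi/13)/(cos(pi/13) + 1).
≈ 6.40417 (to 5 d.p.).
α=6, χ(Ḡ)=7; ϑ=13*cos(pi/13)/(cos(pi/13) + 1) lies between (both strict).

13*cos(pi/13)/(cos(pi/13) + 1)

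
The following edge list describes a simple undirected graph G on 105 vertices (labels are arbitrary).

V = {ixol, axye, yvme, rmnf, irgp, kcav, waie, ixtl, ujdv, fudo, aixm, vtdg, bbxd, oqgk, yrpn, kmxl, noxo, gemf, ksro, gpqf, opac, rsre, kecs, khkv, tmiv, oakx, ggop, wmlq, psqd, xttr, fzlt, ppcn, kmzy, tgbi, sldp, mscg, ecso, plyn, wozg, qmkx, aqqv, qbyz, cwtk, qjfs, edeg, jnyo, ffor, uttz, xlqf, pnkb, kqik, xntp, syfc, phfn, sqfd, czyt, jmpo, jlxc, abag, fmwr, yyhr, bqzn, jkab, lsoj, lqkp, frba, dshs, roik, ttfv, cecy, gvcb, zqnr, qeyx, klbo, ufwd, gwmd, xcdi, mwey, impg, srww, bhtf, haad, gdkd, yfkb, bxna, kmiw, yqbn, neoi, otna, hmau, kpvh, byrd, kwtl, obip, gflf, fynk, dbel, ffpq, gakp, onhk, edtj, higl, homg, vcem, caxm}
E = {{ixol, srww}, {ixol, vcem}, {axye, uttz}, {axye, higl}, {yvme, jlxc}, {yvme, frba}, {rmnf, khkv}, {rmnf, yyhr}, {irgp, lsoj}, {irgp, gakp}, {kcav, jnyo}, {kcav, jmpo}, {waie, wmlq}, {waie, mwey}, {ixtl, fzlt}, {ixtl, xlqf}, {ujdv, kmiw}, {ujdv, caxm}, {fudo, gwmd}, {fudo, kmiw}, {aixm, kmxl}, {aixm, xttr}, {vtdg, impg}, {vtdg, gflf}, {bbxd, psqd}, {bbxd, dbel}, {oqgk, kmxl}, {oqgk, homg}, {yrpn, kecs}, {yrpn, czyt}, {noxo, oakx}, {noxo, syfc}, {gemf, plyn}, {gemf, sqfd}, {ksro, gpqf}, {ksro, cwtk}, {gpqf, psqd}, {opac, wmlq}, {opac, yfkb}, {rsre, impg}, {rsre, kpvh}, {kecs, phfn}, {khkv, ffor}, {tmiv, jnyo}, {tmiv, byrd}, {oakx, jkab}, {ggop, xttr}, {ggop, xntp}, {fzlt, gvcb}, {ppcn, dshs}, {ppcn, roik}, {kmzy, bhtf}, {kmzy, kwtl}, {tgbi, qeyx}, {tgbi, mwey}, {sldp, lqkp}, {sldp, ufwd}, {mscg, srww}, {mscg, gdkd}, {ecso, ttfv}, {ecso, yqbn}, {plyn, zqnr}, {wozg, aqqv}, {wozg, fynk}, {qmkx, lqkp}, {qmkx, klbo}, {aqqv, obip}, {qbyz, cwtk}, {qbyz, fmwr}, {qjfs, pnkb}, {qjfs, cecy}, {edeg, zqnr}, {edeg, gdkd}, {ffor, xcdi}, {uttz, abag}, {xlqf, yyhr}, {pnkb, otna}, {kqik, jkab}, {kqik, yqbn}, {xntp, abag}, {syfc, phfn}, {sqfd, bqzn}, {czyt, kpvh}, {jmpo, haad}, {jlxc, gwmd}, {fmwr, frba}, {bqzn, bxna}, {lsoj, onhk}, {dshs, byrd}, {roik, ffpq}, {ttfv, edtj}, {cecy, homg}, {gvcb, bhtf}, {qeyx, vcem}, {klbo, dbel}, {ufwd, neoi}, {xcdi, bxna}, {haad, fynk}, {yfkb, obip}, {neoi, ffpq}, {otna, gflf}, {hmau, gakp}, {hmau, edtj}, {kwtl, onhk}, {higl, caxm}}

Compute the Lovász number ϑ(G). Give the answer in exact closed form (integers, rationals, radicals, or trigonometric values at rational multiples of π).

105*cos(pi/105)/(cos(pi/105) + 1)

Vertex kmiw has 2 neighbors: ujdv, fudo.
deg(opac) = 2; N(opac) = {wmlq, yfkb}.
Vertex czyt has 2 neighbors: yrpn, kpvh.
Vertex onhk has 2 neighbors: lsoj, kwtl.
deg(v) = 2 for all v (|V|=105); connected 2-regular on 105 ⇒ C_{105}.
Distinct eigenvalues (to 6 d.p.): [2.0, 1.99642, 1.985694, 1.967859, 1.94298, 1.911146, 1.87247, 1.827091, 1.775172, 1.716898, 1.652478, 1.582142, 1.506143, 1.424752, 1.338261, 1.24698, 1.151234, 1.051368, 0.947737, 0.840714, 0.730682, 0.618034, 0.503174, 0.386512, 0.268467, 0.14946, 0.029919, -0.08973, -0.209057, -0.327636, -0.445042, -0.560855, -0.67466, -0.78605, -0.894626, -1.0, -1.101794, -1.199644, -1.293199, -1.382125, -1.466104, -1.544834, -1.618034, -1.685442, -1.746816, -1.801938, -1.850609, -1.892655, -1.927926, -1.956295, -1.977662, -1.991949, -1.999105].
With N=105: ϑ(G) = 105·(-(-1)*2*cos(pi/105))/(2−(-2*cos(pi/105))) = 105*cos(pi/105)/(cos(pi/105) + 1).
Numerically 52.4882.
Lovász sandwich 52 ≤ 105*cos(pi/105)/(cos(pi/105) + 1) ≤ 53: both strict.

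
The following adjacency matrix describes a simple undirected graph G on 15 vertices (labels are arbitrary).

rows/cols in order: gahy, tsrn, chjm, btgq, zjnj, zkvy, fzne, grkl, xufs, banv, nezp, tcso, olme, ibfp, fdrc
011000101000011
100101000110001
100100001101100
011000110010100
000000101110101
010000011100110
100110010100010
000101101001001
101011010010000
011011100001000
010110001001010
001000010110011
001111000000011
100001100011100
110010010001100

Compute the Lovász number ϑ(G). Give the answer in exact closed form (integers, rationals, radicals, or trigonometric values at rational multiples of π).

5

deg(zjnj) = 6; N(zjnj) = {fzne, xufs, banv, nezp, olme, fdrc}.
N(banv) = {tsrn, chjm, zjnj, zkvy, fzne, tcso}, |N(banv)| = 6.
deg(xufs) = 6; N(xufs) = {gahy, chjm, zjnj, zkvy, grkl, nezp}.
Vertex btgq has 6 neighbors: tsrn, chjm, fzne, grkl, nezp, olme.
Regular of degree 6 on 15 vertices: Kneser K(6,2) on C(6,2)=15 vertices.
A has 3 distinct eigenvalues ≈ [6.0, 1.0, -3.0].
Lovász (edge-transitive): ϑ = −15·(-3)/((6)−(-3)) = 5.
ϑ(G) ≈ 5.00000.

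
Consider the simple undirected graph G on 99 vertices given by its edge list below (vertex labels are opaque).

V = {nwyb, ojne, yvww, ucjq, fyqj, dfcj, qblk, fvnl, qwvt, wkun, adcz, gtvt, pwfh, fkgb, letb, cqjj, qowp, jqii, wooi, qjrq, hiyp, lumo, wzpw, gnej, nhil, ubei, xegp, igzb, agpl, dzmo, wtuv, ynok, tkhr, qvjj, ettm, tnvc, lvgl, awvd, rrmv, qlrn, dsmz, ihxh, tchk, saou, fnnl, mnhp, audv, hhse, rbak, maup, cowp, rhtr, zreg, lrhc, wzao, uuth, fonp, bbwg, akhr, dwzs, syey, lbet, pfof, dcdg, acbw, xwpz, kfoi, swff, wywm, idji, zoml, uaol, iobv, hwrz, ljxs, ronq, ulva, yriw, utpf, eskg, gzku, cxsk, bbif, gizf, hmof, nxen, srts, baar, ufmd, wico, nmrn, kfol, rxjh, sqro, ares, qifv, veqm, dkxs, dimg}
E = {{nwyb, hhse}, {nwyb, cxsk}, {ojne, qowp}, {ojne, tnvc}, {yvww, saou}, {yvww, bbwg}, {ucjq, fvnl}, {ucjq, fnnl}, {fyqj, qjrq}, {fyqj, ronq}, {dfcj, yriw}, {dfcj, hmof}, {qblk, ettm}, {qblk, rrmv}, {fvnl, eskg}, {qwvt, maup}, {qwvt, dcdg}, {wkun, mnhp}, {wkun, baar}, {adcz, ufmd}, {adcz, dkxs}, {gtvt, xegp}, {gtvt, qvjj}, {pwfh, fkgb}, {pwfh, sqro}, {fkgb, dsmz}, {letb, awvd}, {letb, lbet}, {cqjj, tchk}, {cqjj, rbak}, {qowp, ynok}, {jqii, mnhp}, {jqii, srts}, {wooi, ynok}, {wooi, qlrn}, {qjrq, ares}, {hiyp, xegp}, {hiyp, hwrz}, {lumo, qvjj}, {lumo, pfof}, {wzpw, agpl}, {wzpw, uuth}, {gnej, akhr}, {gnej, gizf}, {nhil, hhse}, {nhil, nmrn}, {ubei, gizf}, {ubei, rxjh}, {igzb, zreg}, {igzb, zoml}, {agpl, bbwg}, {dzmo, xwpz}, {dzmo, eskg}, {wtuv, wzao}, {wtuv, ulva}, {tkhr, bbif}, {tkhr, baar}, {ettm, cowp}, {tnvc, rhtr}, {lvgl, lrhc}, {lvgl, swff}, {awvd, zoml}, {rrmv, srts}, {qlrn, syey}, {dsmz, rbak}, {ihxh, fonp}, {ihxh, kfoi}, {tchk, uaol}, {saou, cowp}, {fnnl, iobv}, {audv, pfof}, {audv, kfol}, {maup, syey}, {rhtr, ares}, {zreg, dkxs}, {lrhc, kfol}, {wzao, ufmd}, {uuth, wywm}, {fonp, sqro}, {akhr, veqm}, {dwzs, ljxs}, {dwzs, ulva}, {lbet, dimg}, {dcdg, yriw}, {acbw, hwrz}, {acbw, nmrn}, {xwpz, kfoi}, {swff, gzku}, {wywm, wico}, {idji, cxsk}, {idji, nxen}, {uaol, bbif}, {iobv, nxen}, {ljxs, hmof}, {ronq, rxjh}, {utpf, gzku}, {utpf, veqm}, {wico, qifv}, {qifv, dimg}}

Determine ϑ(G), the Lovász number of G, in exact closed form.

Vertex lrhc has 2 neighbors: lvgl, kfol.
deg(lvgl) = 2; N(lvgl) = {lrhc, swff}.
deg(ucjq) = 2; N(ucjq) = {fvnl, fnnl}.
deg(eskg) = 2; N(eskg) = {fvnl, dzmo}.
Every vertex has degree 2 (N=99); the odd cycle C_{99}.
spec(A) ≈ [2.0, 1.995973, 1.98391, 1.963857, 1.935897, 1.900142, 1.856736, 1.805853, 1.747699, 1.682507, 1.610541, 1.532089, 1.447468, 1.357019, 1.261105, 1.160114, 1.054451, 0.944542, 0.83083, 0.713772, 0.593841, 0.471518, 0.347296, 0.221676, 0.095164, -0.031732, -0.1585, -0.28463, -0.409613, -0.532948, -0.654136, -0.77269, -0.888133, -1.0, -1.10784, -1.211219, -1.309721, -1.40295, -1.490529, -1.572106, -1.647353, -1.715967, -1.777671, -1.832217, -1.879385, -1.918986, -1.95086, -1.974878, -1.990944, -1.998993] (distinct, 6 d.p.).
With N=99: ϑ(G) = 99·(-(-1)*2*cos(pi/99))/(2−(-2*cos(pi/99))) = 99*cos(pi/99)/(cos(pi/99) + 1).
Numerically 49.487536287.
Sandwich: α(G)=49 ≤ ϑ(G)=99*cos(pi/99)/(cos(pi/99) + 1) ≤ χ(Ḡ)=50 (both strict).

99*cos(pi/99)/(cos(pi/99) + 1)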